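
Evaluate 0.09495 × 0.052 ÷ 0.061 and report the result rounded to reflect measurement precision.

0.081

0.09495 × 0.052 ÷ 0.061 = 0.0809409836066…
Multiplication/division keeps the fewest significant figures: 0.09495 → 4 s.f., 0.052 → 2 s.f., 0.061 → 2 s.f.; limit is 2.
Rounded to 2 significant figures: 0.081.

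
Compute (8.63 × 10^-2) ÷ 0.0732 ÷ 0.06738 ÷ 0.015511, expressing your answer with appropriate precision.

(8.63 × 10^-2) ÷ 0.0732 ÷ 0.06738 ÷ 0.015511 = 1128.05145535…
Multiplication/division keeps the fewest significant figures: 8.63 × 10^-2 → 3 s.f., 0.0732 → 3 s.f., 0.06738 → 4 s.f., 0.015511 → 5 s.f.; limit is 3.
Rounded to 3 significant figures: 1.13 × 10^3.

1.13 × 10^3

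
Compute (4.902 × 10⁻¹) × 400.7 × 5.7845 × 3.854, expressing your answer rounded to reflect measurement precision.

(4.902 × 10⁻¹) × 400.7 × 5.7845 × 3.854 = 4378.95200393…
Multiplication/division keeps the fewest significant figures: 4.902 × 10⁻¹ → 4 s.f., 400.7 → 4 s.f., 5.7845 → 5 s.f., 3.854 → 4 s.f.; limit is 4.
Rounded to 4 significant figures: 4379.

4379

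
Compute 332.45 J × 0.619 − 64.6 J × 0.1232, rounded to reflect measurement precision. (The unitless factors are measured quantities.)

332.45 × 0.619 = 205.78655 → 206 J (3 s.f., last digit at the 10^0 place).
64.6 × 0.1232 = 7.95872 → 7.96 J (3 s.f., last digit at the 10^-2 place).
Difference: 197.82783 J; keep the coarser place, 10^0.
Result: 198 J.

198 J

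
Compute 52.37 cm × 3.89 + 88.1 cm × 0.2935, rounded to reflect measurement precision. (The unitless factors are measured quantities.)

230. cm

52.37 × 3.89 = 203.7193 → 2.04 × 10² cm (3 s.f., last digit at the 10^0 place).
88.1 × 0.2935 = 25.85735 → 25.9 cm (3 s.f., last digit at the 10^-1 place).
Sum: 229.57665 cm; keep the coarser place, 10^0.
Result: 230. cm.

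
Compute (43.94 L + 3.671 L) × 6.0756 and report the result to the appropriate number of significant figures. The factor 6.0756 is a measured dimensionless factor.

43.94 L + 3.671 L = 47.611 L; the sum is limited to 2 decimal places (4 s.f.).
Carrying full precision, 47.611 × 6.0756 = 289.2653916 L; 6.0756 has 5 s.f., so the result keeps min(4, 5) = 4 s.f.
Rounded to 4 significant figures: 289.3 L.

289.3 L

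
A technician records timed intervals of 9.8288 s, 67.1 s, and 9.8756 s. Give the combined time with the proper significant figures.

86.8 s

9.8288 s + 67.1 s + 9.8756 s = 86.8044 s.
Addition/subtraction keeps the fewest decimal places: 9.8288 → 4 decimal places, 67.1 → 1 decimal place, 9.8756 → 4 decimal places; limit is 1.
Rounded to 1 decimal place: 86.8 s.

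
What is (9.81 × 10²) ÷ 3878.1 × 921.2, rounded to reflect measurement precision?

233

(9.81 × 10²) ÷ 3878.1 × 921.2 = 233.025760037…
Multiplication/division keeps the fewest significant figures: 9.81 × 10² → 3 s.f., 3878.1 → 5 s.f., 921.2 → 4 s.f.; limit is 3.
Rounded to 3 significant figures: 233.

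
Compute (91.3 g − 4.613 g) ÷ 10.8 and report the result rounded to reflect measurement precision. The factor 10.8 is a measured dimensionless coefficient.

91.3 g − 4.613 g = 86.687 g; the difference is limited to 1 decimal place (3 s.f.).
Carrying full precision, 86.687 ÷ 10.8 = 8.02657407407… g; 10.8 has 3 s.f., so the result keeps min(3, 3) = 3 s.f.
Rounded to 3 significant figures: 8.03 g.

8.03 g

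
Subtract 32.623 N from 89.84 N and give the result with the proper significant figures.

57.22 N

89.84 N − 32.623 N = 57.217 N.
Addition/subtraction keeps the fewest decimal places: 89.84 → 2 decimal places, 32.623 → 3 decimal places; limit is 2.
Rounded to 2 decimal places: 57.22 N.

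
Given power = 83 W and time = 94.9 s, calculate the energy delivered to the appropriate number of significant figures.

7.9 × 10^3 J

energy delivered = 83 W × 94.9 s = 7876.7 J.
83 has 2 significant figures; 94.9 has 3.
Division/multiplication keeps the fewest: 2 significant figures.
Rounded: 7.9 × 10^3 J.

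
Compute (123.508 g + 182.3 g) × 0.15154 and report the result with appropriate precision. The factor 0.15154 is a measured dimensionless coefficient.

123.508 g + 182.3 g = 305.808 g; the sum is limited to 1 decimal place (4 s.f.).
Carrying full precision, 305.808 × 0.15154 = 46.34214432 g; 0.15154 has 5 s.f., so the result keeps min(4, 5) = 4 s.f.
Rounded to 4 significant figures: 46.34 g.

46.34 g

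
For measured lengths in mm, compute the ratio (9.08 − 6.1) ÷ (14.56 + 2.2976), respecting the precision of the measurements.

9.08 − 6.1 = 2.98, limited to 1 d.p. → 2 s.f.; 14.56 + 2.2976 = 16.8576, limited to 2 d.p. → 4 s.f.
Carrying full precision, 2.98 ÷ 16.8576 = 0.176774867122…; keep min(2, 4) = 2 s.f.
Rounded to 2 significant figures: 0.18.

0.18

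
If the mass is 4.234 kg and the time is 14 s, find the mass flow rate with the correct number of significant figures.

0.30 kg/s

mass flow rate = 4.234 kg ÷ 14 s = 0.302428571429… kg/s.
4.234 has 4 significant figures; 14 has 2.
Division/multiplication keeps the fewest: 2 significant figures.
Rounded: 0.30 kg/s.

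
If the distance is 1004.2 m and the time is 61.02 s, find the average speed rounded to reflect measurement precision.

16.46 m/s

average speed = 1004.2 m ÷ 61.02 s = 16.4568993773… m/s.
1004.2 has 5 significant figures; 61.02 has 4.
Division/multiplication keeps the fewest: 4 significant figures.
Rounded: 16.46 m/s.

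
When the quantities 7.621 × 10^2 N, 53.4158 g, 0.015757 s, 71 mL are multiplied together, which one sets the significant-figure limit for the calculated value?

7.621 × 10^2 N → 4 s.f.; 53.4158 g → 6 s.f.; 0.015757 s → 5 s.f.; 71 mL → 2 s.f.
The fewest is 2 significant figures, from 71 mL.

71 mL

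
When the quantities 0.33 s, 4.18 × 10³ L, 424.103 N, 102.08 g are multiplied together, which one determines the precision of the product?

0.33 s

0.33 s → 2 s.f.; 4.18 × 10³ L → 3 s.f.; 424.103 N → 6 s.f.; 102.08 g → 5 s.f.
The fewest is 2 significant figures, from 0.33 s.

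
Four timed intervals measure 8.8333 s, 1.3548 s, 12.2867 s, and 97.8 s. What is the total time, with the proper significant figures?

120.3 s

8.8333 s + 1.3548 s + 12.2867 s + 97.8 s = 120.2748 s.
Addition/subtraction keeps the fewest decimal places: 8.8333 → 4 decimal places, 1.3548 → 4 decimal places, 12.2867 → 4 decimal places, 97.8 → 1 decimal place; limit is 1.
Rounded to 1 decimal place: 120.3 s.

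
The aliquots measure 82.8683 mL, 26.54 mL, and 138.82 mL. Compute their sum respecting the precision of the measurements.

82.8683 mL + 26.54 mL + 138.82 mL = 248.2283 mL.
Addition/subtraction keeps the fewest decimal places: 82.8683 → 4 decimal places, 26.54 → 2 decimal places, 138.82 → 2 decimal places; limit is 2.
Rounded to 2 decimal places: 2.4823 × 10^2 mL.

2.4823 × 10^2 mL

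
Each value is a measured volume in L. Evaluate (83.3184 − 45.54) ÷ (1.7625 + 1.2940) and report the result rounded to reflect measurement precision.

83.3184 − 45.54 = 37.7784, limited to 2 d.p. → 4 s.f.; 1.7625 + 1.2940 = 3.0565, limited to 4 d.p. → 5 s.f.
Carrying full precision, 37.7784 ÷ 3.0565 = 12.3600196303…; keep min(4, 5) = 4 s.f.
Rounded to 4 significant figures: 12.36.

12.36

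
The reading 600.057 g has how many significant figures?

600.057: zeros between nonzero digits are significant.

6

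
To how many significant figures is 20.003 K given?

5

20.003: zeros between nonzero digits are significant.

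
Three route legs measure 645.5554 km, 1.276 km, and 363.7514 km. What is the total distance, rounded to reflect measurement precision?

645.5554 km + 1.276 km + 363.7514 km = 1010.5828 km.
Addition/subtraction keeps the fewest decimal places: 645.5554 → 4 decimal places, 1.276 → 3 decimal places, 363.7514 → 4 decimal places; limit is 3.
Rounded to 3 decimal places: 1010.583 km.

1010.583 km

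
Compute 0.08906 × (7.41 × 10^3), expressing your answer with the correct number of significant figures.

6.60 × 10^2

0.08906 × (7.41 × 10^3) = 659.9346
Multiplication/division keeps the fewest significant figures: 0.08906 → 4 s.f., 7.41 × 10^3 → 3 s.f.; limit is 3.
Rounded to 3 significant figures: 6.60 × 10^2.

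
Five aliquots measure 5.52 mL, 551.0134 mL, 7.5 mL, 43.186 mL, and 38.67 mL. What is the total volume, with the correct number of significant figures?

645.9 mL

5.52 mL + 551.0134 mL + 7.5 mL + 43.186 mL + 38.67 mL = 645.8894 mL.
Addition/subtraction keeps the fewest decimal places: 5.52 → 2 decimal places, 551.0134 → 4 decimal places, 7.5 → 1 decimal place, 43.186 → 3 decimal places, 38.67 → 2 decimal places; limit is 1.
Rounded to 1 decimal place: 645.9 mL.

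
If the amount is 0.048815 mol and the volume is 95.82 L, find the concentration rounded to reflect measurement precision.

concentration = 0.048815 mol ÷ 95.82 L = 0.000509444792319… mol/L.
0.048815 has 5 significant figures; 95.82 has 4.
Division/multiplication keeps the fewest: 4 significant figures.
Rounded: 5.094 × 10⁻⁴ mol/L.

5.094 × 10⁻⁴ mol/L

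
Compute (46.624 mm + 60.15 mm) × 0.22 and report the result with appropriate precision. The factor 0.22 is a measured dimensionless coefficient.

23 mm

46.624 mm + 60.15 mm = 106.774 mm; the sum is limited to 2 decimal places (5 s.f.).
Carrying full precision, 106.774 × 0.22 = 23.49028 mm; 0.22 has 2 s.f., so the result keeps min(5, 2) = 2 s.f.
Rounded to 2 significant figures: 23 mm.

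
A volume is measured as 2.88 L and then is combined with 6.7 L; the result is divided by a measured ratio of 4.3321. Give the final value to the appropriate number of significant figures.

2.2 L

2.88 L + 6.7 L = 9.58 L; the sum is limited to 1 decimal place (2 s.f.).
Carrying full precision, 9.58 ÷ 4.3321 = 2.21139862884… L; 4.3321 has 5 s.f., so the result keeps min(2, 5) = 2 s.f.
Rounded to 2 significant figures: 2.2 L.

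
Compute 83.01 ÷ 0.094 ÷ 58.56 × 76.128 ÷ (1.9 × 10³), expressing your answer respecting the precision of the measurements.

0.60

83.01 ÷ 0.094 ÷ 58.56 × 76.128 ÷ (1.9 × 10³) = 0.60421612542…
Multiplication/division keeps the fewest significant figures: 83.01 → 4 s.f., 0.094 → 2 s.f., 58.56 → 4 s.f., 76.128 → 5 s.f., 1.9 × 10³ → 2 s.f.; limit is 2.
Rounded to 2 significant figures: 0.60.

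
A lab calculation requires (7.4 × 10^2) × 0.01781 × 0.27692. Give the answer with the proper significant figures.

3.6

(7.4 × 10^2) × 0.01781 × 0.27692 = 3.649639448
Multiplication/division keeps the fewest significant figures: 7.4 × 10^2 → 2 s.f., 0.01781 → 4 s.f., 0.27692 → 5 s.f.; limit is 2.
Rounded to 2 significant figures: 3.6.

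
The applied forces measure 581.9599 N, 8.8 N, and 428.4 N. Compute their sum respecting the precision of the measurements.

1.0192 × 10^3 N

581.9599 N + 8.8 N + 428.4 N = 1019.1599 N.
Addition/subtraction keeps the fewest decimal places: 581.9599 → 4 decimal places, 8.8 → 1 decimal place, 428.4 → 1 decimal place; limit is 1.
Rounded to 1 decimal place: 1.0192 × 10^3 N.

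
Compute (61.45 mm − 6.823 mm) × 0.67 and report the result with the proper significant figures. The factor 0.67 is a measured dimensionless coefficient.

61.45 mm − 6.823 mm = 54.627 mm; the difference is limited to 2 decimal places (4 s.f.).
Carrying full precision, 54.627 × 0.67 = 36.60009 mm; 0.67 has 2 s.f., so the result keeps min(4, 2) = 2 s.f.
Rounded to 2 significant figures: 37 mm.

37 mm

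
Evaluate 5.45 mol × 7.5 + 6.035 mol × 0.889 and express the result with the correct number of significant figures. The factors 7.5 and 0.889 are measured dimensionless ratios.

5.45 × 7.5 = 40.875 → 41 mol (2 s.f., last digit at the 10^0 place).
6.035 × 0.889 = 5.365115 → 5.37 mol (3 s.f., last digit at the 10^-2 place).
Sum: 46.240115 mol; keep the coarser place, 10^0.
Result: 46 mol.

46 mol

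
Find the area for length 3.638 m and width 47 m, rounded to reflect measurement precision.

1.7 × 10^2 m²

area = 3.638 m × 47 m = 170.986 m².
3.638 has 4 significant figures; 47 has 2.
Division/multiplication keeps the fewest: 2 significant figures.
Rounded: 1.7 × 10^2 m².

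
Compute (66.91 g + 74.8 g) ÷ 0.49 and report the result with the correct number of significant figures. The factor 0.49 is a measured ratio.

2.9 × 10^2 g

66.91 g + 74.8 g = 141.71 g; the sum is limited to 1 decimal place (4 s.f.).
Carrying full precision, 141.71 ÷ 0.49 = 289.204081633… g; 0.49 has 2 s.f., so the result keeps min(4, 2) = 2 s.f.
Rounded to 2 significant figures: 2.9 × 10^2 g.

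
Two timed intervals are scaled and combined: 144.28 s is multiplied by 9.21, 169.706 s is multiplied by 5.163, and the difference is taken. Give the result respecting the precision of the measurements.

144.28 × 9.21 = 1328.8188 → 1.33 × 10³ s (3 s.f., last digit at the 10^1 place).
169.706 × 5.163 = 876.192078 → 876.2 s (4 s.f., last digit at the 10^-1 place).
Difference: 452.626722 s; keep the coarser place, 10^1.
Result: 4.5 × 10² s.

4.5 × 10² s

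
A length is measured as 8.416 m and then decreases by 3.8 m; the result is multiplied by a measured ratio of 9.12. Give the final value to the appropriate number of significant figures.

8.416 m − 3.8 m = 4.616 m; the difference is limited to 1 decimal place (2 s.f.).
Carrying full precision, 4.616 × 9.12 = 42.09792 m; 9.12 has 3 s.f., so the result keeps min(2, 3) = 2 s.f.
Rounded to 2 significant figures: 42 m.

42 m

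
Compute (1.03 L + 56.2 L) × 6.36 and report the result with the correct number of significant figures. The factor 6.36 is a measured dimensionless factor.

364 L

1.03 L + 56.2 L = 57.23 L; the sum is limited to 1 decimal place (3 s.f.).
Carrying full precision, 57.23 × 6.36 = 363.9828 L; 6.36 has 3 s.f., so the result keeps min(3, 3) = 3 s.f.
Rounded to 3 significant figures: 364 L.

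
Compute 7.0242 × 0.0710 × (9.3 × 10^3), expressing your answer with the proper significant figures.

7.0242 × 0.0710 × (9.3 × 10^3) = 4638.07926
Multiplication/division keeps the fewest significant figures: 7.0242 → 5 s.f., 0.0710 → 3 s.f., 9.3 × 10^3 → 2 s.f.; limit is 2.
Rounded to 2 significant figures: 4.6 × 10^3.

4.6 × 10^3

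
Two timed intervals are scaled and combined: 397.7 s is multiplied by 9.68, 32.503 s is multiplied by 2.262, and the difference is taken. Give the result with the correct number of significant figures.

3.78 × 10³ s

397.7 × 9.68 = 3849.736 → 3.85 × 10³ s (3 s.f., last digit at the 10^1 place).
32.503 × 2.262 = 73.521786 → 73.52 s (4 s.f., last digit at the 10^-2 place).
Difference: 3776.214214 s; keep the coarser place, 10^1.
Result: 3.78 × 10³ s.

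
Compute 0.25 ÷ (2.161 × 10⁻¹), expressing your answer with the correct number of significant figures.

1.2

0.25 ÷ (2.161 × 10⁻¹) = 1.1568718186…
Multiplication/division keeps the fewest significant figures: 0.25 → 2 s.f., 2.161 × 10⁻¹ → 4 s.f.; limit is 2.
Rounded to 2 significant figures: 1.2.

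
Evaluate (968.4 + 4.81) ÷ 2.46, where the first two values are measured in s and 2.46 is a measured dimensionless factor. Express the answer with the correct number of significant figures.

968.4 s + 4.81 s = 973.21 s; the sum is limited to 1 decimal place (4 s.f.).
Carrying full precision, 973.21 ÷ 2.46 = 395.613821138… s; 2.46 has 3 s.f., so the result keeps min(4, 3) = 3 s.f.
Rounded to 3 significant figures: 396 s.

396 s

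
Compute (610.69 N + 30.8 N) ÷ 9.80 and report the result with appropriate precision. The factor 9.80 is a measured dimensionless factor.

610.69 N + 30.8 N = 641.49 N; the sum is limited to 1 decimal place (4 s.f.).
Carrying full precision, 641.49 ÷ 9.80 = 65.4581632653… N; 9.80 has 3 s.f., so the result keeps min(4, 3) = 3 s.f.
Rounded to 3 significant figures: 65.5 N.

65.5 N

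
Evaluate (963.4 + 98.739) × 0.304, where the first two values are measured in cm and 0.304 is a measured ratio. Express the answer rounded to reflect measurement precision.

963.4 cm + 98.739 cm = 1062.139 cm; the sum is limited to 1 decimal place (5 s.f.).
Carrying full precision, 1062.139 × 0.304 = 322.890256 cm; 0.304 has 3 s.f., so the result keeps min(5, 3) = 3 s.f.
Rounded to 3 significant figures: 3.23 × 10² cm.

3.23 × 10² cm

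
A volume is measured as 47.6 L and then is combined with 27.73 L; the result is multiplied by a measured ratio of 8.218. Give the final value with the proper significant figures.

619 L

47.6 L + 27.73 L = 75.33 L; the sum is limited to 1 decimal place (3 s.f.).
Carrying full precision, 75.33 × 8.218 = 619.06194 L; 8.218 has 4 s.f., so the result keeps min(3, 4) = 3 s.f.
Rounded to 3 significant figures: 619 L.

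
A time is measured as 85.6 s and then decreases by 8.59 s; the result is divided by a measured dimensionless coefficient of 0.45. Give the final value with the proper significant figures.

85.6 s − 8.59 s = 77.01 s; the difference is limited to 1 decimal place (3 s.f.).
Carrying full precision, 77.01 ÷ 0.45 = 171.133333333… s; 0.45 has 2 s.f., so the result keeps min(3, 2) = 2 s.f.
Rounded to 2 significant figures: 1.7 × 10² s.

1.7 × 10² s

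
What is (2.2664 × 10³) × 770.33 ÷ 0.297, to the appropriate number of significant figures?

5.88 × 10⁶

(2.2664 × 10³) × 770.33 ÷ 0.297 = 5878370.07407…
Multiplication/division keeps the fewest significant figures: 2.2664 × 10³ → 5 s.f., 770.33 → 5 s.f., 0.297 → 3 s.f.; limit is 3.
Rounded to 3 significant figures: 5.88 × 10⁶.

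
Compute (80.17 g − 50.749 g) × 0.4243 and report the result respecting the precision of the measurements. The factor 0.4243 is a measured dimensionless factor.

12.48 g

80.17 g − 50.749 g = 29.421 g; the difference is limited to 2 decimal places (4 s.f.).
Carrying full precision, 29.421 × 0.4243 = 12.4833303 g; 0.4243 has 4 s.f., so the result keeps min(4, 4) = 4 s.f.
Rounded to 4 significant figures: 12.48 g.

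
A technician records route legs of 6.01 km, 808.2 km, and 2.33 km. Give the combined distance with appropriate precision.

6.01 km + 808.2 km + 2.33 km = 816.54 km.
Addition/subtraction keeps the fewest decimal places: 6.01 → 2 decimal places, 808.2 → 1 decimal place, 2.33 → 2 decimal places; limit is 1.
Rounded to 1 decimal place: 816.5 km.

816.5 km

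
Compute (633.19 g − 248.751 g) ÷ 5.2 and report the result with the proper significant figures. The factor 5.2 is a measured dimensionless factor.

74 g

633.19 g − 248.751 g = 384.439 g; the difference is limited to 2 decimal places (5 s.f.).
Carrying full precision, 384.439 ÷ 5.2 = 73.9305769231… g; 5.2 has 2 s.f., so the result keeps min(5, 2) = 2 s.f.
Rounded to 2 significant figures: 74 g.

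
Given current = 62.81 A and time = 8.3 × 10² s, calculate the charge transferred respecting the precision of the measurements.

5.2 × 10⁴ C

charge transferred = 62.81 A × 8.3 × 10² s = 52132.3 C.
62.81 has 4 significant figures; 8.3 × 10² has 2.
Division/multiplication keeps the fewest: 2 significant figures.
Rounded: 5.2 × 10⁴ C.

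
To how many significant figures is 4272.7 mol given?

5

4272.7: every digit is nonzero and significant.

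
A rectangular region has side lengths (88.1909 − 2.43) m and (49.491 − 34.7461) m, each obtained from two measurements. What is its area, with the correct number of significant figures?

88.1909 − 2.43 = 85.7609, limited to 2 d.p. → 4 s.f.; 49.491 − 34.7461 = 14.7449, limited to 3 d.p. → 5 s.f.
Carrying full precision, 85.7609 × 14.7449 = 1264.53589441; keep min(4, 5) = 4 s.f.
Rounded to 4 significant figures: 1.265 × 10³ m².

1.265 × 10³ m²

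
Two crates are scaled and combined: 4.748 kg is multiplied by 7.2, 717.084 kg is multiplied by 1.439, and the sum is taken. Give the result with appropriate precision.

4.748 × 7.2 = 34.1856 → 34 kg (2 s.f., last digit at the 10^0 place).
717.084 × 1.439 = 1031.883876 → 1032 kg (4 s.f., last digit at the 10^0 place).
Sum: 1066.069476 kg; keep the coarser place, 10^0.
Result: 1066 kg.

1066 kg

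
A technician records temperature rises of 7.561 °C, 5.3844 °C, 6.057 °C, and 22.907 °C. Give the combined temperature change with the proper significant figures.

7.561 °C + 5.3844 °C + 6.057 °C + 22.907 °C = 41.9094 °C.
Addition/subtraction keeps the fewest decimal places: 7.561 → 3 decimal places, 5.3844 → 4 decimal places, 6.057 → 3 decimal places, 22.907 → 3 decimal places; limit is 3.
Rounded to 3 decimal places: 41.909 °C.

41.909 °C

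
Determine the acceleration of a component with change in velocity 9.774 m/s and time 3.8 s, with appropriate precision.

acceleration = 9.774 m/s ÷ 3.8 s = 2.57210526316… m/s².
9.774 has 4 significant figures; 3.8 has 2.
Division/multiplication keeps the fewest: 2 significant figures.
Rounded: 2.6 m/s².

2.6 m/s²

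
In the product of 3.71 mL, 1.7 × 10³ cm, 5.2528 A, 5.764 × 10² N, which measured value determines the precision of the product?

1.7 × 10³ cm

3.71 mL → 3 s.f.; 1.7 × 10³ cm → 2 s.f.; 5.2528 A → 5 s.f.; 5.764 × 10² N → 4 s.f.
The fewest is 2 significant figures, from 1.7 × 10³ cm.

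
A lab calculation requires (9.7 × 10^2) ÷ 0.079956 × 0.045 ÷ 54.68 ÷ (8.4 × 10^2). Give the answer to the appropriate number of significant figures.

(9.7 × 10^2) ÷ 0.079956 × 0.045 ÷ 54.68 ÷ (8.4 × 10^2) = 0.0118857173096…
Multiplication/division keeps the fewest significant figures: 9.7 × 10^2 → 2 s.f., 0.079956 → 5 s.f., 0.045 → 2 s.f., 54.68 → 4 s.f., 8.4 × 10^2 → 2 s.f.; limit is 2.
Rounded to 2 significant figures: 0.012.

0.012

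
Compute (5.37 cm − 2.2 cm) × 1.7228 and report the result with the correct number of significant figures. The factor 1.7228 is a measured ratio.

5.37 cm − 2.2 cm = 3.17 cm; the difference is limited to 1 decimal place (2 s.f.).
Carrying full precision, 3.17 × 1.7228 = 5.461276 cm; 1.7228 has 5 s.f., so the result keeps min(2, 5) = 2 s.f.
Rounded to 2 significant figures: 5.5 cm.

5.5 cm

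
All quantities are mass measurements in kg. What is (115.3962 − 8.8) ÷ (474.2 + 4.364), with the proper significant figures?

0.2227

115.3962 − 8.8 = 106.5962, limited to 1 d.p. → 4 s.f.; 474.2 + 4.364 = 478.564, limited to 1 d.p. → 4 s.f.
Carrying full precision, 106.5962 ÷ 478.564 = 0.222741785843…; keep min(4, 4) = 4 s.f.
Rounded to 4 significant figures: 0.2227.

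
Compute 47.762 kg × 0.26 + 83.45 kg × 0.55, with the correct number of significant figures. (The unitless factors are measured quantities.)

47.762 × 0.26 = 12.41812 → 12 kg (2 s.f., last digit at the 10^0 place).
83.45 × 0.55 = 45.8975 → 46 kg (2 s.f., last digit at the 10^0 place).
Sum: 58.31562 kg; keep the coarser place, 10^0.
Result: 58 kg.

58 kg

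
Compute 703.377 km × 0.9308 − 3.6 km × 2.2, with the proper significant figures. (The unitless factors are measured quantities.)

703.377 × 0.9308 = 654.7033116 → 654.7 km (4 s.f., last digit at the 10^-1 place).
3.6 × 2.2 = 7.92 → 7.9 km (2 s.f., last digit at the 10^-1 place).
Difference: 646.7833116 km; keep the coarser place, 10^-1.
Result: 646.8 km.

646.8 km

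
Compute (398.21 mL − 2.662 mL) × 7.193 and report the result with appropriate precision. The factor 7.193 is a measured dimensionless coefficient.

2845 mL

398.21 mL − 2.662 mL = 395.548 mL; the difference is limited to 2 decimal places (5 s.f.).
Carrying full precision, 395.548 × 7.193 = 2845.176764 mL; 7.193 has 4 s.f., so the result keeps min(5, 4) = 4 s.f.
Rounded to 4 significant figures: 2845 mL.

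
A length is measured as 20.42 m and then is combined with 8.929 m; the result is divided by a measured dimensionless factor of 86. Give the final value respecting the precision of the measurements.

20.42 m + 8.929 m = 29.349 m; the sum is limited to 2 decimal places (4 s.f.).
Carrying full precision, 29.349 ÷ 86 = 0.34126744186… m; 86 has 2 s.f., so the result keeps min(4, 2) = 2 s.f.
Rounded to 2 significant figures: 0.34 m.

0.34 m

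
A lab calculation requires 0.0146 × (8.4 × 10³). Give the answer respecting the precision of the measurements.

0.0146 × (8.4 × 10³) = 122.64
Multiplication/division keeps the fewest significant figures: 0.0146 → 3 s.f., 8.4 × 10³ → 2 s.f.; limit is 2.
Rounded to 2 significant figures: 1.2 × 10².

1.2 × 10²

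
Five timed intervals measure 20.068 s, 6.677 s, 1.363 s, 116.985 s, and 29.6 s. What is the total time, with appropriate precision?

20.068 s + 6.677 s + 1.363 s + 116.985 s + 29.6 s = 174.693 s.
Addition/subtraction keeps the fewest decimal places: 20.068 → 3 decimal places, 6.677 → 3 decimal places, 1.363 → 3 decimal places, 116.985 → 3 decimal places, 29.6 → 1 decimal place; limit is 1.
Rounded to 1 decimal place: 174.7 s.

174.7 s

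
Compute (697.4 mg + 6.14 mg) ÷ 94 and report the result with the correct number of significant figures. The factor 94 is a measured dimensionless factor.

697.4 mg + 6.14 mg = 703.54 mg; the sum is limited to 1 decimal place (4 s.f.).
Carrying full precision, 703.54 ÷ 94 = 7.48446808511… mg; 94 has 2 s.f., so the result keeps min(4, 2) = 2 s.f.
Rounded to 2 significant figures: 7.5 mg.

7.5 mg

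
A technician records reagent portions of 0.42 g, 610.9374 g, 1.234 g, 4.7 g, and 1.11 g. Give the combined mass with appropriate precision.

0.42 g + 610.9374 g + 1.234 g + 4.7 g + 1.11 g = 618.4014 g.
Addition/subtraction keeps the fewest decimal places: 0.42 → 2 decimal places, 610.9374 → 4 decimal places, 1.234 → 3 decimal places, 4.7 → 1 decimal place, 1.11 → 2 decimal places; limit is 1.
Rounded to 1 decimal place: 618.4 g.

618.4 g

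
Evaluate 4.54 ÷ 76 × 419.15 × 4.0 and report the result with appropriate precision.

4.54 ÷ 76 × 419.15 × 4.0 = 100.154789474…
Multiplication/division keeps the fewest significant figures: 4.54 → 3 s.f., 76 → 2 s.f., 419.15 → 5 s.f., 4.0 → 2 s.f.; limit is 2.
Rounded to 2 significant figures: 1.0 × 10^2.

1.0 × 10^2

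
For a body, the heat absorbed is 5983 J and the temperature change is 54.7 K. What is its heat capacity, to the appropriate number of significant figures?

heat capacity = 5983 J ÷ 54.7 K = 109.378427788… J/K.
5983 has 4 significant figures; 54.7 has 3.
Division/multiplication keeps the fewest: 3 significant figures.
Rounded: 109 J/K.

109 J/K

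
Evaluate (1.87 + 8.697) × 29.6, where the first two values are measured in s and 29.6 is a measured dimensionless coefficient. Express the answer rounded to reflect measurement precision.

1.87 s + 8.697 s = 10.567 s; the sum is limited to 2 decimal places (4 s.f.).
Carrying full precision, 10.567 × 29.6 = 312.7832 s; 29.6 has 3 s.f., so the result keeps min(4, 3) = 3 s.f.
Rounded to 3 significant figures: 313 s.

313 s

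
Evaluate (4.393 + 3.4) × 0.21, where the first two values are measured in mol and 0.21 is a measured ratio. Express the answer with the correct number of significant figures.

1.6 mol

4.393 mol + 3.4 mol = 7.793 mol; the sum is limited to 1 decimal place (2 s.f.).
Carrying full precision, 7.793 × 0.21 = 1.63653 mol; 0.21 has 2 s.f., so the result keeps min(2, 2) = 2 s.f.
Rounded to 2 significant figures: 1.6 mol.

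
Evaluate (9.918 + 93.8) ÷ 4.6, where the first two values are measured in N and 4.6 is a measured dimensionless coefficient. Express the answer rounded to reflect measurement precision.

23 N

9.918 N + 93.8 N = 103.718 N; the sum is limited to 1 decimal place (4 s.f.).
Carrying full precision, 103.718 ÷ 4.6 = 22.5473913043… N; 4.6 has 2 s.f., so the result keeps min(4, 2) = 2 s.f.
Rounded to 2 significant figures: 23 N.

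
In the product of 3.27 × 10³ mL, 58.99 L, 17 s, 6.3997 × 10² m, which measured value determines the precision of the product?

17 s

3.27 × 10³ mL → 3 s.f.; 58.99 L → 4 s.f.; 17 s → 2 s.f.; 6.3997 × 10² m → 5 s.f.
The fewest is 2 significant figures, from 17 s.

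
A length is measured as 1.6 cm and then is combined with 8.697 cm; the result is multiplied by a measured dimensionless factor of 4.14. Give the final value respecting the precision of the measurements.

42.6 cm

1.6 cm + 8.697 cm = 10.297 cm; the sum is limited to 1 decimal place (3 s.f.).
Carrying full precision, 10.297 × 4.14 = 42.62958 cm; 4.14 has 3 s.f., so the result keeps min(3, 3) = 3 s.f.
Rounded to 3 significant figures: 42.6 cm.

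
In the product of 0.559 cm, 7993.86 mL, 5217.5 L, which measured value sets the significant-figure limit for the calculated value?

0.559 cm → 3 s.f.; 7993.86 mL → 6 s.f.; 5217.5 L → 5 s.f.
The fewest is 3 significant figures, from 0.559 cm.

0.559 cm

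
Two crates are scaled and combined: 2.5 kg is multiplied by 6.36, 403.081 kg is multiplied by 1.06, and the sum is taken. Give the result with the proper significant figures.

443 kg

2.5 × 6.36 = 15.9 → 16 kg (2 s.f., last digit at the 10^0 place).
403.081 × 1.06 = 427.26586 → 427 kg (3 s.f., last digit at the 10^0 place).
Sum: 443.16586 kg; keep the coarser place, 10^0.
Result: 443 kg.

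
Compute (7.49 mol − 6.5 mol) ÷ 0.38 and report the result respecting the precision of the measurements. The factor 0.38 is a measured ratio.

7.49 mol − 6.5 mol = 0.99 mol; the difference is limited to 1 decimal place (2 s.f.).
Carrying full precision, 0.99 ÷ 0.38 = 2.60526315789… mol; 0.38 has 2 s.f., so the result keeps min(2, 2) = 2 s.f.
Rounded to 2 significant figures: 2.6 mol.

2.6 mol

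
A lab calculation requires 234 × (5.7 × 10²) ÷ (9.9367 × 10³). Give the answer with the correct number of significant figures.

234 × (5.7 × 10²) ÷ (9.9367 × 10³) = 13.4229673835…
Multiplication/division keeps the fewest significant figures: 234 → 3 s.f., 5.7 × 10² → 2 s.f., 9.9367 × 10³ → 5 s.f.; limit is 2.
Rounded to 2 significant figures: 13.

13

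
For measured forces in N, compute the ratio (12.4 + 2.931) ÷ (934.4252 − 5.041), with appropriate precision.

0.0165

12.4 + 2.931 = 15.331, limited to 1 d.p. → 3 s.f.; 934.4252 − 5.041 = 929.3842, limited to 3 d.p. → 6 s.f.
Carrying full precision, 15.331 ÷ 929.3842 = 0.0164958689851…; keep min(3, 6) = 3 s.f.
Rounded to 3 significant figures: 0.0165.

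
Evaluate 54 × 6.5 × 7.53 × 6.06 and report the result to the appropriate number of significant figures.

1.6 × 10⁴

54 × 6.5 × 7.53 × 6.06 = 16016.7618
Multiplication/division keeps the fewest significant figures: 54 → 2 s.f., 6.5 → 2 s.f., 7.53 → 3 s.f., 6.06 → 3 s.f.; limit is 2.
Rounded to 2 significant figures: 1.6 × 10⁴.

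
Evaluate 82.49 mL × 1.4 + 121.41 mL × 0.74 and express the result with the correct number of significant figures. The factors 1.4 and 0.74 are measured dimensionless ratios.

82.49 × 1.4 = 115.486 → 1.2 × 10² mL (2 s.f., last digit at the 10^1 place).
121.41 × 0.74 = 89.8434 → 90. mL (2 s.f., last digit at the 10^0 place).
Sum: 205.3294 mL; keep the coarser place, 10^1.
Result: 2.1 × 10² mL.

2.1 × 10² mL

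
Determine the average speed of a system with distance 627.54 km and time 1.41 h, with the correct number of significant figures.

average speed = 627.54 km ÷ 1.41 h = 445.063829787… km/h.
627.54 has 5 significant figures; 1.41 has 3.
Division/multiplication keeps the fewest: 3 significant figures.
Rounded: 445 km/h.

445 km/h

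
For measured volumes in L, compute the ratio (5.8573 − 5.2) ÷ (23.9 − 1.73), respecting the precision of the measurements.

0.03

5.8573 − 5.2 = 0.6573, limited to 1 d.p. → 1 s.f.; 23.9 − 1.73 = 22.17, limited to 1 d.p. → 3 s.f.
Carrying full precision, 0.6573 ÷ 22.17 = 0.029648173207…; keep min(1, 3) = 1 s.f.
Rounded to 1 significant figure: 0.03.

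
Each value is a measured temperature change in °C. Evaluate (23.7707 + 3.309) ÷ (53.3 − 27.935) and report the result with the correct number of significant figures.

1.07

23.7707 + 3.309 = 27.0797, limited to 3 d.p. → 5 s.f.; 53.3 − 27.935 = 25.365, limited to 1 d.p. → 3 s.f.
Carrying full precision, 27.0797 ÷ 25.365 = 1.06760102503…; keep min(5, 3) = 3 s.f.
Rounded to 3 significant figures: 1.07.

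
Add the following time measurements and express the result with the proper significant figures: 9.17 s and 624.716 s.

633.89 s

9.17 s + 624.716 s = 633.886 s.
Addition/subtraction keeps the fewest decimal places: 9.17 → 2 decimal places, 624.716 → 3 decimal places; limit is 2.
Rounded to 2 decimal places: 633.89 s.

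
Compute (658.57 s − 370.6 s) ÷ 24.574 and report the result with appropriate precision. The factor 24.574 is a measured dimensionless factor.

11.72 s

658.57 s − 370.6 s = 287.97 s; the difference is limited to 1 decimal place (4 s.f.).
Carrying full precision, 287.97 ÷ 24.574 = 11.7184829495… s; 24.574 has 5 s.f., so the result keeps min(4, 5) = 4 s.f.
Rounded to 4 significant figures: 11.72 s.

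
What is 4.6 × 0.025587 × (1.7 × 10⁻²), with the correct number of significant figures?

4.6 × 0.025587 × (1.7 × 10⁻²) = 0.0020009034
Multiplication/division keeps the fewest significant figures: 4.6 → 2 s.f., 0.025587 → 5 s.f., 1.7 × 10⁻² → 2 s.f.; limit is 2.
Rounded to 2 significant figures: 0.0020.

0.0020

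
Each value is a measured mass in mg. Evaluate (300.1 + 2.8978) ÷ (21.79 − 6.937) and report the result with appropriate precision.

20.40

300.1 + 2.8978 = 302.9978, limited to 1 d.p. → 4 s.f.; 21.79 − 6.937 = 14.853, limited to 2 d.p. → 4 s.f.
Carrying full precision, 302.9978 ÷ 14.853 = 20.39977109…; keep min(4, 4) = 4 s.f.
Rounded to 4 significant figures: 20.40.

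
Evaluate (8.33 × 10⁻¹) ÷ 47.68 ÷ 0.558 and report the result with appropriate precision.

0.0313

(8.33 × 10⁻¹) ÷ 47.68 ÷ 0.558 = 0.0313093863511…
Multiplication/division keeps the fewest significant figures: 8.33 × 10⁻¹ → 3 s.f., 47.68 → 4 s.f., 0.558 → 3 s.f.; limit is 3.
Rounded to 3 significant figures: 0.0313.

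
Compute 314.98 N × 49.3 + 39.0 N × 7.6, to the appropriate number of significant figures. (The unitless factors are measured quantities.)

1.58 × 10⁴ N

314.98 × 49.3 = 15528.514 → 1.55 × 10⁴ N (3 s.f., last digit at the 10^2 place).
39.0 × 7.6 = 296.4 → 3.0 × 10² N (2 s.f., last digit at the 10^1 place).
Sum: 15824.914 N; keep the coarser place, 10^2.
Result: 1.58 × 10⁴ N.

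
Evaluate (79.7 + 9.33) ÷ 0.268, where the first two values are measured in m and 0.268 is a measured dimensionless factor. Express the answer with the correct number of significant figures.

332 m

79.7 m + 9.33 m = 89.03 m; the sum is limited to 1 decimal place (3 s.f.).
Carrying full precision, 89.03 ÷ 0.268 = 332.201492537… m; 0.268 has 3 s.f., so the result keeps min(3, 3) = 3 s.f.
Rounded to 3 significant figures: 332 m.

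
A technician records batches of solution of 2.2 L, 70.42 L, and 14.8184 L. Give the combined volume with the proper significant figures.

87.4 L

2.2 L + 70.42 L + 14.8184 L = 87.4384 L.
Addition/subtraction keeps the fewest decimal places: 2.2 → 1 decimal place, 70.42 → 2 decimal places, 14.8184 → 4 decimal places; limit is 1.
Rounded to 1 decimal place: 87.4 L.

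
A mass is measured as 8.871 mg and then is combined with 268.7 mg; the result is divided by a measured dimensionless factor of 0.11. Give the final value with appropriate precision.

8.871 mg + 268.7 mg = 277.571 mg; the sum is limited to 1 decimal place (4 s.f.).
Carrying full precision, 277.571 ÷ 0.11 = 2523.37272727… mg; 0.11 has 2 s.f., so the result keeps min(4, 2) = 2 s.f.
Rounded to 2 significant figures: 2.5 × 10^3 mg.

2.5 × 10^3 mg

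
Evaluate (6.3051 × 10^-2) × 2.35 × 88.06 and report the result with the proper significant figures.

(6.3051 × 10^-2) × 2.35 × 88.06 = 13.047836991
Multiplication/division keeps the fewest significant figures: 6.3051 × 10^-2 → 5 s.f., 2.35 → 3 s.f., 88.06 → 4 s.f.; limit is 3.
Rounded to 3 significant figures: 13.0.

13.0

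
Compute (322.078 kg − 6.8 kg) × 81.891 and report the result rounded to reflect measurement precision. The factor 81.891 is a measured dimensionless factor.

2.582 × 10^4 kg

322.078 kg − 6.8 kg = 315.278 kg; the difference is limited to 1 decimal place (4 s.f.).
Carrying full precision, 315.278 × 81.891 = 25818.430698 kg; 81.891 has 5 s.f., so the result keeps min(4, 5) = 4 s.f.
Rounded to 4 significant figures: 2.582 × 10^4 kg.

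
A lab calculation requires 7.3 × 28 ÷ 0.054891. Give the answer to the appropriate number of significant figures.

7.3 × 28 ÷ 0.054891 = 3723.74341878…
Multiplication/division keeps the fewest significant figures: 7.3 → 2 s.f., 28 → 2 s.f., 0.054891 → 5 s.f.; limit is 2.
Rounded to 2 significant figures: 3.7 × 10³.

3.7 × 10³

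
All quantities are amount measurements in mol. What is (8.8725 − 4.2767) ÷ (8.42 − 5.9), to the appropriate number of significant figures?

8.8725 − 4.2767 = 4.5958, limited to 4 d.p. → 5 s.f.; 8.42 − 5.9 = 2.52, limited to 1 d.p. → 2 s.f.
Carrying full precision, 4.5958 ÷ 2.52 = 1.82373015873…; keep min(5, 2) = 2 s.f.
Rounded to 2 significant figures: 1.8.

1.8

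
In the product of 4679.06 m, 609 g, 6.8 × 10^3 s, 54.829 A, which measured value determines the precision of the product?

4679.06 m → 6 s.f.; 609 g → 3 s.f.; 6.8 × 10^3 s → 2 s.f.; 54.829 A → 5 s.f.
The fewest is 2 significant figures, from 6.8 × 10^3 s.

6.8 × 10^3 s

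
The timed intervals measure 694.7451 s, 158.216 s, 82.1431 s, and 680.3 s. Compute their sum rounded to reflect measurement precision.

694.7451 s + 158.216 s + 82.1431 s + 680.3 s = 1615.4042 s.
Addition/subtraction keeps the fewest decimal places: 694.7451 → 4 decimal places, 158.216 → 3 decimal places, 82.1431 → 4 decimal places, 680.3 → 1 decimal place; limit is 1.
Rounded to 1 decimal place: 1615.4 s.

1615.4 s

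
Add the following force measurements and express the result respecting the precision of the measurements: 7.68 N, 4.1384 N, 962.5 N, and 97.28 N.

1071.6 N

7.68 N + 4.1384 N + 962.5 N + 97.28 N = 1071.5984 N.
Addition/subtraction keeps the fewest decimal places: 7.68 → 2 decimal places, 4.1384 → 4 decimal places, 962.5 → 1 decimal place, 97.28 → 2 decimal places; limit is 1.
Rounded to 1 decimal place: 1071.6 N.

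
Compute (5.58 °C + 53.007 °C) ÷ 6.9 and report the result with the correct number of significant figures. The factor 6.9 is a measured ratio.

8.5 °C

5.58 °C + 53.007 °C = 58.587 °C; the sum is limited to 2 decimal places (4 s.f.).
Carrying full precision, 58.587 ÷ 6.9 = 8.49086956522… °C; 6.9 has 2 s.f., so the result keeps min(4, 2) = 2 s.f.
Rounded to 2 significant figures: 8.5 °C.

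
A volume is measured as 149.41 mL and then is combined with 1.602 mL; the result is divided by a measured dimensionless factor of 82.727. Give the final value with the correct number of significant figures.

149.41 mL + 1.602 mL = 151.012 mL; the sum is limited to 2 decimal places (5 s.f.).
Carrying full precision, 151.012 ÷ 82.727 = 1.82542579811… mL; 82.727 has 5 s.f., so the result keeps min(5, 5) = 5 s.f.
Rounded to 5 significant figures: 1.8254 mL.

1.8254 mL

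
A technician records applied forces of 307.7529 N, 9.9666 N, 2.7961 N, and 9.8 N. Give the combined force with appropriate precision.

307.7529 N + 9.9666 N + 2.7961 N + 9.8 N = 330.3156 N.
Addition/subtraction keeps the fewest decimal places: 307.7529 → 4 decimal places, 9.9666 → 4 decimal places, 2.7961 → 4 decimal places, 9.8 → 1 decimal place; limit is 1.
Rounded to 1 decimal place: 330.3 N.

330.3 N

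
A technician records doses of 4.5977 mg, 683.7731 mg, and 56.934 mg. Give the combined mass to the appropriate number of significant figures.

4.5977 mg + 683.7731 mg + 56.934 mg = 745.3048 mg.
Addition/subtraction keeps the fewest decimal places: 4.5977 → 4 decimal places, 683.7731 → 4 decimal places, 56.934 → 3 decimal places; limit is 3.
Rounded to 3 decimal places: 745.305 mg.

745.305 mg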